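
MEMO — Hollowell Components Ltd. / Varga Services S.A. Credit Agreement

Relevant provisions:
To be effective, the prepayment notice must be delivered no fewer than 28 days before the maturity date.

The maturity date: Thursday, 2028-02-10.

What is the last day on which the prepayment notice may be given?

2028-02-10 minus 28 days is 2028-01-13.

2028-01-13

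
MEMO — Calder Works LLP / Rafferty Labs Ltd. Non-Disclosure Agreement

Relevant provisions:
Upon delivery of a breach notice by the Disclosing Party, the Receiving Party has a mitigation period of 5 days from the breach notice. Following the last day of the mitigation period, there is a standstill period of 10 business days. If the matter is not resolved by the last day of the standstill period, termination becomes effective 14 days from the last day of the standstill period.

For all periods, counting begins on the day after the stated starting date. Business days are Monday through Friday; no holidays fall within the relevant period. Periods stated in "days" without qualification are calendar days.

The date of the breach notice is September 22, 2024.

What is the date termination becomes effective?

Adding 5 calendar days to September 22, 2024 gives September 27, 2024, which is the last day of the mitigation period.
The last day of the standstill period: counting 10 business days from Friday, September 27, 2024 (Sep 30, Oct 1, Oct 2, Oct 3, Oct 4, Oct 7, Oct 8, Oct 9, Oct 10, Oct 11, skipping weekends) reaches Friday, October 11, 2024.
The date termination becomes effective: 14 calendar days after October 11, 2024 is October 25, 2024.

October 25, 2024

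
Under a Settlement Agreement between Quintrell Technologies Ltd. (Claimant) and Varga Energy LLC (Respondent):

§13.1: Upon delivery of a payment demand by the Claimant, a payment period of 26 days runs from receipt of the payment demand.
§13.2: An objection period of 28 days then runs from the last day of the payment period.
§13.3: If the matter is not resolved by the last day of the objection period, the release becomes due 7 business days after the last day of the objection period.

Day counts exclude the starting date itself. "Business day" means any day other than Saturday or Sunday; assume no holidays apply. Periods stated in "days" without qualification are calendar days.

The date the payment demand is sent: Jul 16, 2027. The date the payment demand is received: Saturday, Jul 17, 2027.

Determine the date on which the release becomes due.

Sep 20, 2027

The last day of the payment period: Jul 17, 2027 + 26 days = Aug 12, 2027.
The last day of the objection period: Aug 12, 2027 + 28 days = Sep 9, 2027.
From Thursday, Sep 9, 2027, 7 business days (Sep 10, Sep 13, Sep 14, Sep 15, Sep 16, Sep 17, Sep 20, skipping weekends) brings us to Monday, Sep 20, 2027, which is the date on which the release becomes due.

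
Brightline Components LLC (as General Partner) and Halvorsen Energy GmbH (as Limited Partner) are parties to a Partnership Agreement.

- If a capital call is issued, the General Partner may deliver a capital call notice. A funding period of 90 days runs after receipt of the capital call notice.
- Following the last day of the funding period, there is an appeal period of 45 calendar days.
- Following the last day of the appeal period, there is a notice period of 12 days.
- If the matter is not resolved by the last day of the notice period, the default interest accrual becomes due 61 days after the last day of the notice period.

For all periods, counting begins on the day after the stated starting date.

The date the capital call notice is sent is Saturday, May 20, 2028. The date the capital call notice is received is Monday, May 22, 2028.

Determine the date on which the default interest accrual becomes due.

December 16, 2028

The last day of the funding period: 90 calendar days after May 22, 2028 is August 20, 2028.
Adding 45 calendar days to August 20, 2028 gives October 4, 2028, which is the last day of the appeal period.
The last day of the notice period: October 4, 2028 + 12 days = October 16, 2028.
Adding 61 calendar days to October 16, 2028 gives December 16, 2028, which is the date on which the default interest accrual becomes due.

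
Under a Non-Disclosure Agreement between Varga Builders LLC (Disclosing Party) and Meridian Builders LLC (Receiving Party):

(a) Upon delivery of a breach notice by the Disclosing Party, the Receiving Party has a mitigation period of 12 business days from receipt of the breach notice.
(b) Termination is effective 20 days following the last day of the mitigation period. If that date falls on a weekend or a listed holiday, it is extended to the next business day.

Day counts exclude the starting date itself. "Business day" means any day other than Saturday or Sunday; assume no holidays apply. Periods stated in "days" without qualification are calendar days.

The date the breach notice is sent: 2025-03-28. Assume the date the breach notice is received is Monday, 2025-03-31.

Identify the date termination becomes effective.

From Monday, 2025-03-31, 12 business days (Apr 1, Apr 2, Apr 3, Apr 4, …, Apr 14, Apr 15, Apr 16, skipping weekends) brings us to Wednesday, 2025-04-16, which is the last day of the mitigation period.
Adding 20 calendar days to 2025-04-16 gives 2025-05-06, which is the date termination becomes effective. 2025-05-06 is a Tuesday, so no roll-forward applies.

2025-05-06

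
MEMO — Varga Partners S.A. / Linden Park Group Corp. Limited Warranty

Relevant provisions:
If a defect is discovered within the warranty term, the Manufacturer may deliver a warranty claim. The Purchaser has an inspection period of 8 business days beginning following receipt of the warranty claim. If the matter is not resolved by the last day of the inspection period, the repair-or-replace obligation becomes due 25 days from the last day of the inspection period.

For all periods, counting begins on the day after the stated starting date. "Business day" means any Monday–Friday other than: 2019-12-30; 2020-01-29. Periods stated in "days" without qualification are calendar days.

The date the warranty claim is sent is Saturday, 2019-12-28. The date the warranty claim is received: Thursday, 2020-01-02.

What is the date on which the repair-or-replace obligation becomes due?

2020-02-08

The last day of the inspection period: 8 business days after Thursday, 2020-01-02, skipping weekends — Jan 3, Jan 6, Jan 7, Jan 8, Jan 9, Jan 10, Jan 13, Jan 14 — lands on Tuesday, 2020-01-14.
Adding 25 calendar days to 2020-01-14 gives 2020-02-08, which is the date on which the repair-or-replace obligation becomes due.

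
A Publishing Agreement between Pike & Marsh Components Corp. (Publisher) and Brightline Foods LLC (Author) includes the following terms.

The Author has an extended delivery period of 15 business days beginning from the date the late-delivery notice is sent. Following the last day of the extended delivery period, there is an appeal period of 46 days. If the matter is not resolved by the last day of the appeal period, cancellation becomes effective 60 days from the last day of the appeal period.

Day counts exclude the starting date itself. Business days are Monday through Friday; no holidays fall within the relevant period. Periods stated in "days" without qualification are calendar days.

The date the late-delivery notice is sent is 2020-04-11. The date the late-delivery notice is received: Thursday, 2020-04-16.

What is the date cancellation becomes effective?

From Saturday, 2020-04-11, 15 business days (Apr 13, Apr 14, Apr 15, Apr 16, …, Apr 29, Apr 30, May 1, skipping weekends) brings us to Friday, 2020-05-01, which is the last day of the extended delivery period.
The last day of the appeal period: 46 calendar days after 2020-05-01 is 2020-06-16.
Adding 60 calendar days to 2020-06-16 gives 2020-08-15, which is the date cancellation becomes effective.

2020-08-15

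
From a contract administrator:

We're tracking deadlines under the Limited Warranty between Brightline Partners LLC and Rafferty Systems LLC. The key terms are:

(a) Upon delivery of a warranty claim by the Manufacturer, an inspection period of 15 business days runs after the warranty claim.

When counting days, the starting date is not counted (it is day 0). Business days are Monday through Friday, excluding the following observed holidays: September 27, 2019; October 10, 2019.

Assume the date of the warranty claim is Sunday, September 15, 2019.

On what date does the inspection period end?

From Sunday, September 15, 2019, 15 business days (Sep 16, Sep 17, Sep 18, Sep 19, …, Oct 3, Oct 4, Oct 7, skipping weekends and the listed holiday on Sep 27) brings us to Monday, October 7, 2019, which is the last day of the inspection period.

October 7, 2019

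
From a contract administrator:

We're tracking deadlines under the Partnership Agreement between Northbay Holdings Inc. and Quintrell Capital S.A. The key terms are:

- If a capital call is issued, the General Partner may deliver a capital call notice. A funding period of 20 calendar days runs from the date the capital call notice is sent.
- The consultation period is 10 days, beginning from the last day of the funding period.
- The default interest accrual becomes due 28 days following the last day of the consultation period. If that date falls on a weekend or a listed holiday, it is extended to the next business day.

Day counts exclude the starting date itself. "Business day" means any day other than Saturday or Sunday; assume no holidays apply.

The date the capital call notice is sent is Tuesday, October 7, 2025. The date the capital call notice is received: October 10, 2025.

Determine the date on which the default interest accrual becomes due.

Adding 20 calendar days to October 7, 2025 gives October 27, 2025, which is the last day of the funding period.
Adding 10 calendar days to October 27, 2025 gives November 6, 2025, which is the last day of the consultation period.
The date on which the default interest accrual becomes due: November 6, 2025 + 28 days = December 4, 2025. December 4, 2025 is a Thursday, so no roll-forward applies.

December 4, 2025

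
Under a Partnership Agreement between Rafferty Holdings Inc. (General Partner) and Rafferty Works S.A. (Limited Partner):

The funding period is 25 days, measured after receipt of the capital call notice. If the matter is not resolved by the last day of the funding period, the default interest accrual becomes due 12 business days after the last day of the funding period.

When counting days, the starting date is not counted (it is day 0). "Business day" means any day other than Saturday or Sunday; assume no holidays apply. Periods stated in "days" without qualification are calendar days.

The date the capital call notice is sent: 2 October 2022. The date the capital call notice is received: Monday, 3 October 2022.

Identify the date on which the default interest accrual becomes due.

The last day of the funding period: 3 October 2022 + 25 days = 28 October 2022.
From Friday, 28 October 2022, 12 business days (Oct 31, Nov 1, Nov 2, Nov 3, …, Nov 11, Nov 14, Nov 15, skipping weekends) brings us to Tuesday, 15 November 2022, which is the date on which the default interest accrual becomes due.

15 November 2022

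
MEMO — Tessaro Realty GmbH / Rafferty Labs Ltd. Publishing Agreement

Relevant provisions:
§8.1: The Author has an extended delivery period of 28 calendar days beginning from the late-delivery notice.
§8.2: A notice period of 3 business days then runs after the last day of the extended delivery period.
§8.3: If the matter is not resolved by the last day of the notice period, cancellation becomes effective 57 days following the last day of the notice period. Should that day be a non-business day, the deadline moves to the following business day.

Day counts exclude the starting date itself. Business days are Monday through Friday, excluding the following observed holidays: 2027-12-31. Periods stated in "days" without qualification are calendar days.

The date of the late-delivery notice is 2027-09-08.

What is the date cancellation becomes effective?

2027-12-07

Adding 28 calendar days to 2027-09-08 gives 2027-10-06, which is the last day of the extended delivery period.
From Wednesday, 2027-10-06, 3 business days (Oct 7, Oct 8, Oct 11, skipping weekends) brings us to Monday, 2027-10-11, which is the last day of the notice period.
Adding 57 calendar days to 2027-10-11 gives 2027-12-07, which is the date cancellation becomes effective. 2027-12-07 is a Tuesday and is not a listed holiday, so no roll-forward applies.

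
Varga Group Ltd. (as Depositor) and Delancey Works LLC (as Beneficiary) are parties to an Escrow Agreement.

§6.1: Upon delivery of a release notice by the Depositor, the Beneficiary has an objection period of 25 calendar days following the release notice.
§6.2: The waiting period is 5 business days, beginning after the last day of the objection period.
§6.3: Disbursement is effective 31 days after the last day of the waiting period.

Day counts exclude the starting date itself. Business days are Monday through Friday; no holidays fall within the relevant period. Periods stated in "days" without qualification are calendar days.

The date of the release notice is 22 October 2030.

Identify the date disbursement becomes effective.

23 December 2030

The last day of the objection period: 25 calendar days after 22 October 2030 is 16 November 2030.
From Saturday, 16 November 2030, 5 business days (Nov 18, Nov 19, Nov 20, Nov 21, Nov 22, skipping weekends) brings us to Friday, 22 November 2030, which is the last day of the waiting period.
The date disbursement becomes effective: 22 November 2030 + 31 days = 23 December 2030.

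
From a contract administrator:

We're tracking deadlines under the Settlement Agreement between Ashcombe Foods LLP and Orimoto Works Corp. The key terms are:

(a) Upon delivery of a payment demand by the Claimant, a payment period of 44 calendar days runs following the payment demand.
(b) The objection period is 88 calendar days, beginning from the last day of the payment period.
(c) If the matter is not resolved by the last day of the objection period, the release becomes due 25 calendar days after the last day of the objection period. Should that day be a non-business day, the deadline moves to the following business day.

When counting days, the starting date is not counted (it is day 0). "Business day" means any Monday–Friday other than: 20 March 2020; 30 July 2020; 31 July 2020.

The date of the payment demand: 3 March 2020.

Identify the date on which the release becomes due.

7 August 2020

Adding 44 calendar days to 3 March 2020 gives 16 April 2020, which is the last day of the payment period.
The last day of the objection period: 16 April 2020 + 88 days = 13 July 2020.
The date on which the release becomes due: 13 July 2020 + 25 days = 7 August 2020. 7 August 2020 is a Friday and is not a listed holiday, so no roll-forward applies.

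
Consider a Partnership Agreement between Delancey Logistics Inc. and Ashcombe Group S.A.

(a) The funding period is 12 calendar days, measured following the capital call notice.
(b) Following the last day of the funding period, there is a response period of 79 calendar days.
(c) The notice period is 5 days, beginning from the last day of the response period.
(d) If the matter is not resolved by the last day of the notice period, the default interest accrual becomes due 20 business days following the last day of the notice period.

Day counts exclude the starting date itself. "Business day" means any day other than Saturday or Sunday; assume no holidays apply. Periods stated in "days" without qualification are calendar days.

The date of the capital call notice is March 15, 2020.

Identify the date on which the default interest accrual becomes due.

July 17, 2020

Adding 12 calendar days to March 15, 2020 gives March 27, 2020, which is the last day of the funding period.
The last day of the response period: 79 calendar days after March 27, 2020 is June 14, 2020.
Adding 5 calendar days to June 14, 2020 gives June 19, 2020, which is the last day of the notice period.
The date on which the default interest accrual becomes due: 20 business days after Friday, June 19, 2020, skipping weekends — Jun 22, Jun 23, Jun 24, Jun 25, …, Jul 15, Jul 16, Jul 17 — lands on Friday, July 17, 2020.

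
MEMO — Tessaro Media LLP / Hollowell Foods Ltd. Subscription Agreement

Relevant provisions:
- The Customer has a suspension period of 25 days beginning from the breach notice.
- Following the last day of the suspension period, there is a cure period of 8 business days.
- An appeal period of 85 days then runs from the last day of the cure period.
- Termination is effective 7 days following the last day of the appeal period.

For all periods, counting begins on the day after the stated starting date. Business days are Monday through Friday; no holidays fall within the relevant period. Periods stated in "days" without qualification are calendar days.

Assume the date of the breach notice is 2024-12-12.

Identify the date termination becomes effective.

The last day of the suspension period: 2024-12-12 + 25 days = 2025-01-06.
From Monday, 2025-01-06, 8 business days (Jan 7, Jan 8, Jan 9, Jan 10, Jan 13, Jan 14, Jan 15, Jan 16, skipping weekends) brings us to Thursday, 2025-01-16, which is the last day of the cure period.
The last day of the appeal period: 85 calendar days after 2025-01-16 is 2025-04-11.
Adding 7 calendar days to 2025-04-11 gives 2025-04-18, which is the date termination becomes effective.

2025-04-18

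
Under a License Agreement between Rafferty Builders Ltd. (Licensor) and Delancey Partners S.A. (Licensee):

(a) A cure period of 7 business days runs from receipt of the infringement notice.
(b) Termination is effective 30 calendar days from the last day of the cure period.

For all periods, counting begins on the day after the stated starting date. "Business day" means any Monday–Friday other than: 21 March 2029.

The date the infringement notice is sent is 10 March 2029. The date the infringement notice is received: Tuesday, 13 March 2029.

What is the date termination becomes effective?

The last day of the cure period: 7 business days after Tuesday, 13 March 2029, skipping weekends and the listed holiday on Mar 21 — Mar 14, Mar 15, Mar 16, Mar 19, Mar 20, Mar 22, Mar 23 — lands on Friday, 23 March 2029.
The date termination becomes effective: 30 calendar days after 23 March 2029 is 22 April 2029.

22 April 2029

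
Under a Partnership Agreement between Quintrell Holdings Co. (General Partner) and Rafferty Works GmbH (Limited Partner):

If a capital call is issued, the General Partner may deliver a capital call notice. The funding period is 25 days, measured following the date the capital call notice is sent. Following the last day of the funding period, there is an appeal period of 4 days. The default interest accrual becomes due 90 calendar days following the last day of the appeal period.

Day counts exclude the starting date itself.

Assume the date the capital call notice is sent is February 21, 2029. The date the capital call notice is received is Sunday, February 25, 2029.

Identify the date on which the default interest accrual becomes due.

June 20, 2029

The last day of the funding period: February 21, 2029 + 25 days = March 18, 2029.
The last day of the appeal period: March 18, 2029 + 4 days = March 22, 2029.
The date on which the default interest accrual becomes due: March 22, 2029 + 90 days = June 20, 2029.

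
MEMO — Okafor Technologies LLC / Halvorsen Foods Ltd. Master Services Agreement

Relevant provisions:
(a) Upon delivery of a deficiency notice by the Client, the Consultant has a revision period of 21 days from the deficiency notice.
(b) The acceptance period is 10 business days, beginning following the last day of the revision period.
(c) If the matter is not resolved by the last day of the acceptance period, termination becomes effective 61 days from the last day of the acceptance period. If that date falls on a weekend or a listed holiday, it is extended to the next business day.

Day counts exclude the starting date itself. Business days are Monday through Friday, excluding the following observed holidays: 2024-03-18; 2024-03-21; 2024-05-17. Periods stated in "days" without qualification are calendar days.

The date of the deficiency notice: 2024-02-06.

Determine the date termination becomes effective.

2024-05-13

The last day of the revision period: 21 calendar days after 2024-02-06 is 2024-02-27.
From Tuesday, 2024-02-27, 10 business days (Feb 28, Feb 29, Mar 1, Mar 4, Mar 5, Mar 6, Mar 7, Mar 8, Mar 11, Mar 12, skipping weekends) brings us to Tuesday, 2024-03-12, which is the last day of the acceptance period.
Adding 61 calendar days to 2024-03-12 gives 2024-05-12, which is the date termination becomes effective. That falls on a Sunday, so it rolls to the next business day, Monday, 2024-05-13.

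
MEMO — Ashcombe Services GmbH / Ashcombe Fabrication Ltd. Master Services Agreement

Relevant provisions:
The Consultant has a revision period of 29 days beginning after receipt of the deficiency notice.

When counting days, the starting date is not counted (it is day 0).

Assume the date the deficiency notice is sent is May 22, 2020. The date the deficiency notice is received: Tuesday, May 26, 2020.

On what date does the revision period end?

The last day of the revision period: 29 calendar days after May 26, 2020 is Jun 24, 2020.

Jun 24, 2020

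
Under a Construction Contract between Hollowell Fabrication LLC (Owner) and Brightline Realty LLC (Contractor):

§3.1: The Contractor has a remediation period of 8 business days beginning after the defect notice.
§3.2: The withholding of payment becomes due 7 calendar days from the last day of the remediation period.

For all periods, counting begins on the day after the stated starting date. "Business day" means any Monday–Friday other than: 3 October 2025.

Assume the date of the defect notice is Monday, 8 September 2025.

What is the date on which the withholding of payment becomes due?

25 September 2025

The last day of the remediation period: 8 business days after Monday, 8 September 2025, skipping weekends — Sep 9, Sep 10, Sep 11, Sep 12, Sep 15, Sep 16, Sep 17, Sep 18 — lands on Thursday, 18 September 2025.
The date on which the withholding of payment becomes due: 7 calendar days after 18 September 2025 is 25 September 2025.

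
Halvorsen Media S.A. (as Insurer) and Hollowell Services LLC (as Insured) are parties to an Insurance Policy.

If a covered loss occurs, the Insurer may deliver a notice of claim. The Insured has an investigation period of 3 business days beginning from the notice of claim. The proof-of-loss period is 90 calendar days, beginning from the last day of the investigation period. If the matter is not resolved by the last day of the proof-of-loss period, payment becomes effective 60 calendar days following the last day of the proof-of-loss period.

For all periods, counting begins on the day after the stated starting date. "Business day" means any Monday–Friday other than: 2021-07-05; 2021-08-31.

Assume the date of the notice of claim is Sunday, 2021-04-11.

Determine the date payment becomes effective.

The last day of the investigation period: counting 3 business days from Sunday, 2021-04-11 (Apr 12, Apr 13, Apr 14, skipping weekends) reaches Wednesday, 2021-04-14.
Adding 90 calendar days to 2021-04-14 gives 2021-07-13, which is the last day of the proof-of-loss period.
The date payment becomes effective: 60 calendar days after 2021-07-13 is 2021-09-11.

2021-09-11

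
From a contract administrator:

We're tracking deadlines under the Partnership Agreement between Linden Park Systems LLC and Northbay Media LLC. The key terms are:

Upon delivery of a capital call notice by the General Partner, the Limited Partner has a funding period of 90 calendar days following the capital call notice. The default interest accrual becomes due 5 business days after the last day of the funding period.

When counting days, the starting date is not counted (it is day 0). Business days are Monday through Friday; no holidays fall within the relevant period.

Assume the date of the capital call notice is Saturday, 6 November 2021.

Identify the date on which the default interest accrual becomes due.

11 February 2022

Adding 90 calendar days to 6 November 2021 gives 4 February 2022, which is the last day of the funding period.
The date on which the default interest accrual becomes due: counting 5 business days from Friday, 4 February 2022 (Feb 7, Feb 8, Feb 9, Feb 10, Feb 11, skipping weekends) reaches Friday, 11 February 2022.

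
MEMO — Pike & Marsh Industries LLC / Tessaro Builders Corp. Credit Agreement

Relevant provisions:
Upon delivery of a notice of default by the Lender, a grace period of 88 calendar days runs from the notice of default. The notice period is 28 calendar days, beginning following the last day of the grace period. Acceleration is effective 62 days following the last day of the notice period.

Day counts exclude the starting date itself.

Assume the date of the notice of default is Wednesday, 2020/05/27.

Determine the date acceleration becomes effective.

2020/11/21

The last day of the grace period: 2020/05/27 + 88 days = 2020/08/23.
Adding 28 calendar days to 2020/08/23 gives 2020/09/20, which is the last day of the notice period.
The date acceleration becomes effective: 62 calendar days after 2020/09/20 is 2020/11/21.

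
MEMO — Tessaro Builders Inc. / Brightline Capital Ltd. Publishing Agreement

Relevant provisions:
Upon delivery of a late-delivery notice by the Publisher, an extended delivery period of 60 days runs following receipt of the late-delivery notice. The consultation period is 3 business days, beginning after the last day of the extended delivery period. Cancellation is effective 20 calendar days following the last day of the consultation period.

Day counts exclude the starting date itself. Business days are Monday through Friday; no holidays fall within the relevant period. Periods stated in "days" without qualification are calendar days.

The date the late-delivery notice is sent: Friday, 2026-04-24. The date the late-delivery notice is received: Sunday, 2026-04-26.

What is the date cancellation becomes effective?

Adding 60 calendar days to 2026-04-26 gives 2026-06-25, which is the last day of the extended delivery period.
The last day of the consultation period: 3 business days after Thursday, 2026-06-25, skipping weekends — Jun 26, Jun 29, Jun 30 — lands on Tuesday, 2026-06-30.
The date cancellation becomes effective: 20 calendar days after 2026-06-30 is 2026-07-20.

2026-07-20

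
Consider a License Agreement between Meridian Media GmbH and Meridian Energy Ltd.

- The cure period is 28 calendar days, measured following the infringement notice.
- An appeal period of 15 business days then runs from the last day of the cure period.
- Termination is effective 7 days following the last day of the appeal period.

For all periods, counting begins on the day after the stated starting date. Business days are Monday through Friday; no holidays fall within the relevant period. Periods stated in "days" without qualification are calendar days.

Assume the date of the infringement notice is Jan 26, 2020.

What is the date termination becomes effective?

The last day of the cure period: Jan 26, 2020 + 28 days = Feb 23, 2020.
The last day of the appeal period: counting 15 business days from Sunday, Feb 23, 2020 (Feb 24, Feb 25, Feb 26, Feb 27, …, Mar 11, Mar 12, Mar 13, skipping weekends) reaches Friday, Mar 13, 2020.
The date termination becomes effective: 7 calendar days after Mar 13, 2020 is Mar 20, 2020.

Mar 20, 2020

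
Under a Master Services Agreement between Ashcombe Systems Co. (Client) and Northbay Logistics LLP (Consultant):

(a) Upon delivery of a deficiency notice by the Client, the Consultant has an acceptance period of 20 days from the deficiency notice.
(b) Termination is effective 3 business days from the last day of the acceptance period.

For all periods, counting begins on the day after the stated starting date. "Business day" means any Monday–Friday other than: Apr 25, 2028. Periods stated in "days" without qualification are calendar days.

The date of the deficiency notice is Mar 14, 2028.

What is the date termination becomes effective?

Adding 20 calendar days to Mar 14, 2028 gives Apr 3, 2028, which is the last day of the acceptance period.
The date termination becomes effective: counting 3 business days from Monday, Apr 3, 2028 (Apr 4, Apr 5, Apr 6, skipping weekends) reaches Thursday, Apr 6, 2028.

Apr 6, 2028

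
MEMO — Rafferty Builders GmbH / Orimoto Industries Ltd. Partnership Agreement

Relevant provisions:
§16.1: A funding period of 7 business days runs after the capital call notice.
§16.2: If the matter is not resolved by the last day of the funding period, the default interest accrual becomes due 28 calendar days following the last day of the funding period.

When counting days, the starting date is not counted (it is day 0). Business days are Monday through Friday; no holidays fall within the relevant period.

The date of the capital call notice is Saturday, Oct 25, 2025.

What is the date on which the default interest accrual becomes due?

Dec 2, 2025

From Saturday, Oct 25, 2025, 7 business days (Oct 27, Oct 28, Oct 29, Oct 30, Oct 31, Nov 3, Nov 4, skipping weekends) brings us to Tuesday, Nov 4, 2025, which is the last day of the funding period.
Adding 28 calendar days to Nov 4, 2025 gives Dec 2, 2025, which is the date on which the default interest accrual becomes due.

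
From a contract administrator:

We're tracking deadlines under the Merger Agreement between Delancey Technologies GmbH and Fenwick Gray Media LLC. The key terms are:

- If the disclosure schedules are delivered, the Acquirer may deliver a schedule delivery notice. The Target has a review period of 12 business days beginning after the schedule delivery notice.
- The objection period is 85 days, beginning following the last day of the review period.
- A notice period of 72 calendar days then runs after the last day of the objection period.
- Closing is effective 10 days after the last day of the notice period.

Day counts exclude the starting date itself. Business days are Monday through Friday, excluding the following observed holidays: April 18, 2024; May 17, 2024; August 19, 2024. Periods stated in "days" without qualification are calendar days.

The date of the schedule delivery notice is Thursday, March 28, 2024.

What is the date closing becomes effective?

September 29, 2024

From Thursday, March 28, 2024, 12 business days (Mar 29, Apr 1, Apr 2, Apr 3, …, Apr 11, Apr 12, Apr 15, skipping weekends) brings us to Monday, April 15, 2024, which is the last day of the review period.
The last day of the objection period: April 15, 2024 + 85 days = July 9, 2024.
The last day of the notice period: July 9, 2024 + 72 days = September 19, 2024.
The date closing becomes effective: September 19, 2024 + 10 days = September 29, 2024.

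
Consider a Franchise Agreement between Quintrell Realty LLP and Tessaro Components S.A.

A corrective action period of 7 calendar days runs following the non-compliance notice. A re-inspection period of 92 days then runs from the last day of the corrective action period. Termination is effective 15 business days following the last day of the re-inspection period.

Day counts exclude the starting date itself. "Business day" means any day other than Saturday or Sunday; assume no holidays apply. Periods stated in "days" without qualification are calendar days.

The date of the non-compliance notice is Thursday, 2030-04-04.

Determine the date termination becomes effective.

The last day of the corrective action period: 2030-04-04 + 7 days = 2030-04-11.
The last day of the re-inspection period: 92 calendar days after 2030-04-11 is 2030-07-12.
From Friday, 2030-07-12, 15 business days (Jul 15, Jul 16, Jul 17, Jul 18, …, Jul 31, Aug 1, Aug 2, skipping weekends) brings us to Friday, 2030-08-02, which is the date termination becomes effective.

2030-08-02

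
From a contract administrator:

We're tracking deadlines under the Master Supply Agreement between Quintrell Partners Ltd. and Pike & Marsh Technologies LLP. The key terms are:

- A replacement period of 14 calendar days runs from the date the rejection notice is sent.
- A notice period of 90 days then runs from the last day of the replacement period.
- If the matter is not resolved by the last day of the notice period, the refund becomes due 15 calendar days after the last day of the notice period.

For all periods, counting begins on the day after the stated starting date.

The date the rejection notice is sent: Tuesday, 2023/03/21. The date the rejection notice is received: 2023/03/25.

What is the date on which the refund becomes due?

The last day of the replacement period: 2023/03/21 + 14 days = 2023/04/04.
The last day of the notice period: 90 calendar days after 2023/04/04 is 2023/07/03.
Adding 15 calendar days to 2023/07/03 gives 2023/07/18, which is the date on which the refund becomes due.

2023/07/18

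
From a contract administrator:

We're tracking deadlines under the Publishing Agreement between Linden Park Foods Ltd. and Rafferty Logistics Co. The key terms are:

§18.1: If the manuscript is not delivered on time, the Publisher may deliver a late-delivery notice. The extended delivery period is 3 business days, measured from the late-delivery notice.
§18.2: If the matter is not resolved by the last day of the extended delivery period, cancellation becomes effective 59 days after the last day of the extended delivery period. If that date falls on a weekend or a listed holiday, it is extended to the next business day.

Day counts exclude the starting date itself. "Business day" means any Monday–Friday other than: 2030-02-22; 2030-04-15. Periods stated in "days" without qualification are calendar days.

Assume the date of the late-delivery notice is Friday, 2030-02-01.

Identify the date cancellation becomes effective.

2030-04-08

From Friday, 2030-02-01, 3 business days (Feb 4, Feb 5, Feb 6, skipping weekends) brings us to Wednesday, 2030-02-06, which is the last day of the extended delivery period.
The date cancellation becomes effective: 59 calendar days after 2030-02-06 is 2030-04-06. That falls on a Saturday, so it rolls to the next business day, Monday, 2030-04-08.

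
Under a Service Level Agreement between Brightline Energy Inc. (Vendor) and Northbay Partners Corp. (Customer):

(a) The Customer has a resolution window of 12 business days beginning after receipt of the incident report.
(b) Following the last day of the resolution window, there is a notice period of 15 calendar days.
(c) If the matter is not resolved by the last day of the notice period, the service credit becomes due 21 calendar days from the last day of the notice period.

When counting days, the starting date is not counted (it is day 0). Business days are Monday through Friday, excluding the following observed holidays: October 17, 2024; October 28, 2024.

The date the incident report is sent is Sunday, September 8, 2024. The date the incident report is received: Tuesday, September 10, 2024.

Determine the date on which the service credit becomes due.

November 1, 2024

The last day of the resolution window: counting 12 business days from Tuesday, September 10, 2024 (Sep 11, Sep 12, Sep 13, Sep 16, …, Sep 24, Sep 25, Sep 26, skipping weekends) reaches Thursday, September 26, 2024.
Adding 15 calendar days to September 26, 2024 gives October 11, 2024, which is the last day of the notice period.
The date on which the service credit becomes due: October 11, 2024 + 21 days = November 1, 2024.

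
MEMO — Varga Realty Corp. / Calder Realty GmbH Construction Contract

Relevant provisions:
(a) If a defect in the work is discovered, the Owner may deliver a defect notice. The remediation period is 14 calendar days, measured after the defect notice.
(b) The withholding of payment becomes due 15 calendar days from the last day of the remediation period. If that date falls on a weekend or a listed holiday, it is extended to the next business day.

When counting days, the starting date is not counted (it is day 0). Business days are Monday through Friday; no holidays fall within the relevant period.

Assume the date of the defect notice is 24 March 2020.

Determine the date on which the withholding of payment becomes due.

The last day of the remediation period: 24 March 2020 + 14 days = 7 April 2020.
Adding 15 calendar days to 7 April 2020 gives 22 April 2020, which is the date on which the withholding of payment becomes due. 22 April 2020 is a Wednesday, so no roll-forward applies.

22 April 2020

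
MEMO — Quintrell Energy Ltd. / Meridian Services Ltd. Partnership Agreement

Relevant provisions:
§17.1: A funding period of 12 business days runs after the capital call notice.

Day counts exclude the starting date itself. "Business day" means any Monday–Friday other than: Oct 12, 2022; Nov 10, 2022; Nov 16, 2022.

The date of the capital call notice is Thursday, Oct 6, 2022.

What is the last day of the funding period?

From Thursday, Oct 6, 2022, 12 business days (Oct 7, Oct 10, Oct 11, Oct 13, …, Oct 21, Oct 24, Oct 25, skipping weekends and the listed holiday on Oct 12) brings us to Tuesday, Oct 25, 2022, which is the last day of the funding period.

Oct 25, 2022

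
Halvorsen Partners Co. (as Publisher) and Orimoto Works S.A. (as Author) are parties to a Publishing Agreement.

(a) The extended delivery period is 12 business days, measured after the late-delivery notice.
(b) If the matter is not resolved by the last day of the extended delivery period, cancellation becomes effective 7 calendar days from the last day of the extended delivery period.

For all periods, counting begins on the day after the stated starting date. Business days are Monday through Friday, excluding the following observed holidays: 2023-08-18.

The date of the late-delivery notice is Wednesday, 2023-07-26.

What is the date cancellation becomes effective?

From Wednesday, 2023-07-26, 12 business days (Jul 27, Jul 28, Jul 31, Aug 1, …, Aug 9, Aug 10, Aug 11, skipping weekends) brings us to Friday, 2023-08-11, which is the last day of the extended delivery period.
The date cancellation becomes effective: 7 calendar days after 2023-08-11 is 2023-08-18.

2023-08-18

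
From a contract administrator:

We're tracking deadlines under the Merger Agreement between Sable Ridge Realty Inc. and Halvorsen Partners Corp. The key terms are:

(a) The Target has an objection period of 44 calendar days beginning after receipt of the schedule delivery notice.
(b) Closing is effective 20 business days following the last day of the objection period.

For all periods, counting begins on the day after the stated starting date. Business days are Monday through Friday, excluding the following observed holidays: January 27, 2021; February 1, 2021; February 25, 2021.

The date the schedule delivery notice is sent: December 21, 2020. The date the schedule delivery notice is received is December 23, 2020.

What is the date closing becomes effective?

March 8, 2021

The last day of the objection period: 44 calendar days after December 23, 2020 is February 5, 2021.
The date closing becomes effective: counting 20 business days from Friday, February 5, 2021 (Feb 8, Feb 9, Feb 10, Feb 11, …, Mar 4, Mar 5, Mar 8, skipping weekends and the listed holiday on Feb 25) reaches Monday, March 8, 2021.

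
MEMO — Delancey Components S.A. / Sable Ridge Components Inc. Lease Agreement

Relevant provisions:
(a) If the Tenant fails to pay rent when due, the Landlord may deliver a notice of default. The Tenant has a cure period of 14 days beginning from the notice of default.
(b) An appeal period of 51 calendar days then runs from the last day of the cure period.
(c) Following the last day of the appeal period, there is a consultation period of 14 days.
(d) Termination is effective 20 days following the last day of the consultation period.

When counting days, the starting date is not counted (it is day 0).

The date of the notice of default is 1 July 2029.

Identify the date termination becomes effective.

8 October 2029

The last day of the cure period: 14 calendar days after 1 July 2029 is 15 July 2029.
Adding 51 calendar days to 15 July 2029 gives 4 September 2029, which is the last day of the appeal period.
The last day of the consultation period: 14 calendar days after 4 September 2029 is 18 September 2029.
The date termination becomes effective: 18 September 2029 + 20 days = 8 October 2029.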